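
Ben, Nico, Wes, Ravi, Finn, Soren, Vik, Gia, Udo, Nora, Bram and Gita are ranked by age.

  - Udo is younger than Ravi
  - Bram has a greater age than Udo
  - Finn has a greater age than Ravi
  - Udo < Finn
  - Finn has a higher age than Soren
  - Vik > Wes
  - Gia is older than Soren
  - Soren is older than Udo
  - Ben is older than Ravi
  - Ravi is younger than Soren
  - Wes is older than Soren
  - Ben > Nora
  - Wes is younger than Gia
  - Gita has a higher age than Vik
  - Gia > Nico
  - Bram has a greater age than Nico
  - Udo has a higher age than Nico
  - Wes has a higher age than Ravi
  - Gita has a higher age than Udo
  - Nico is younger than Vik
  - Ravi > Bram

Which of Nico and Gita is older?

Link the given pairs in sequence: Nico < Udo; Udo < Bram; Bram < Ravi; Ravi < Wes; Wes < Vik; Vik < Gita.
Chaining these gives Nico < Udo < Bram < Ravi < Wes < Vik < Gita.
So Nico < Gita; Gita is the older of the two.

Gita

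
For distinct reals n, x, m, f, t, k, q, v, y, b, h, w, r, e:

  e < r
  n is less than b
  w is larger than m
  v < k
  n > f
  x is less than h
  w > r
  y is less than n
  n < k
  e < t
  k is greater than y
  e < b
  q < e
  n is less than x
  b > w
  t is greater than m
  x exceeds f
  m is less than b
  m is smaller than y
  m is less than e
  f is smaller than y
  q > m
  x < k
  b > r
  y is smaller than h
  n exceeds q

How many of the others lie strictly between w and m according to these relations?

3

Chaining upward from m reaches: y, q, n, e, t, x, r, b, h, k.
Chaining downward from w reaches: q, e, r.
Strictly between m and w are those in both lists: q, e, r — 3 elements.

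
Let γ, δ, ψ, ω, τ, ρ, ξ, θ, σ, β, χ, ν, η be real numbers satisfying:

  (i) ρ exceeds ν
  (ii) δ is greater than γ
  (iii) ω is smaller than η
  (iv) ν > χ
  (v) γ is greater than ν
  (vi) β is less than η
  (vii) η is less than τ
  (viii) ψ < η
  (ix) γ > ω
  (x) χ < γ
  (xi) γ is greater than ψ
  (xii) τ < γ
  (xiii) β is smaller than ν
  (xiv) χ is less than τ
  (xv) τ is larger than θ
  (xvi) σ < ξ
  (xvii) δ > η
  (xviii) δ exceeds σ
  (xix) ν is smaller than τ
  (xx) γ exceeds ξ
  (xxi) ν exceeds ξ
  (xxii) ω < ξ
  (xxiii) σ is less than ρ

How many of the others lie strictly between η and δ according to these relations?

2

The relations place η below δ. An element lies strictly between them when it is forced above η and also forced below δ.
Above η: {τ, γ}. Below δ: {θ, β, ω, σ, ξ, χ, ν, ψ, τ, γ}.
Intersection: {τ, γ} — 2.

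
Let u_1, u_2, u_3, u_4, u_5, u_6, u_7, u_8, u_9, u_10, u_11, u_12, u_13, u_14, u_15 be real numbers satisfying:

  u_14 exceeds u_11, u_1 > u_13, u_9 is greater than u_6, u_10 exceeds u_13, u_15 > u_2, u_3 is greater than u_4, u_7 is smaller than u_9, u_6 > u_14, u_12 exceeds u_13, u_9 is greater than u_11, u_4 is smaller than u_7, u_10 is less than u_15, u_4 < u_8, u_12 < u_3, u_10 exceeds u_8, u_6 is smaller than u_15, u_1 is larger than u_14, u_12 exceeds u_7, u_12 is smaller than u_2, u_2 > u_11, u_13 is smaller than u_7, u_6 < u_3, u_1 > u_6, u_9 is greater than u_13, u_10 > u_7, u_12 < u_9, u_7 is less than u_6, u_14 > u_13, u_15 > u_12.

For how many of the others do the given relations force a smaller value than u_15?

10

The elements the relations force below u_15 are u_13, u_11, u_4, u_14, u_7, u_6, u_8, u_12, u_2, u_10 — no chain reaches any other.
That is 10.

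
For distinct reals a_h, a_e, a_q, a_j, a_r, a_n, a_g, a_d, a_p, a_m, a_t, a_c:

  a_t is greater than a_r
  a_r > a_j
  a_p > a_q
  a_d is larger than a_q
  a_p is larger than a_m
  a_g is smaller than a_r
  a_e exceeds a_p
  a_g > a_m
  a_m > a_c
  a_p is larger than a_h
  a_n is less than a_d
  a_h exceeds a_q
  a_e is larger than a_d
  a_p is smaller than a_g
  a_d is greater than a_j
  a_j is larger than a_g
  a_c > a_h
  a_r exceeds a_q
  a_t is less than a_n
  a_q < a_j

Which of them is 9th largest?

a_m

The consecutive relations fix a unique order: a_q < a_h < a_c < a_m < a_p < a_g < a_j < a_r < a_t < a_n < a_d < a_e.
Counting 9 from the largest end gives a_m.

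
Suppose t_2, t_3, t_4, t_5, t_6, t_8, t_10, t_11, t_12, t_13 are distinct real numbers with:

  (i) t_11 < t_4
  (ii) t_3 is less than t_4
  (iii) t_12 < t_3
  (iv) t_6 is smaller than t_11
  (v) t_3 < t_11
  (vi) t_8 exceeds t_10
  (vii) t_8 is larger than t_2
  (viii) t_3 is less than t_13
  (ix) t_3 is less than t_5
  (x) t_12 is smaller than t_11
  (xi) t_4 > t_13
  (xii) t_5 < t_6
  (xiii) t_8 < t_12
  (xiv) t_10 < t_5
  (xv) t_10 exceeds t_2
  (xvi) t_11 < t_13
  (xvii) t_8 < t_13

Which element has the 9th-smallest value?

Chaining the given pairs: t_2 < t_10 < t_8 < t_12 < t_3 < t_5 < t_6 < t_11 < t_13 < t_4.
Counting 9 from the smallest end gives t_13.

t_13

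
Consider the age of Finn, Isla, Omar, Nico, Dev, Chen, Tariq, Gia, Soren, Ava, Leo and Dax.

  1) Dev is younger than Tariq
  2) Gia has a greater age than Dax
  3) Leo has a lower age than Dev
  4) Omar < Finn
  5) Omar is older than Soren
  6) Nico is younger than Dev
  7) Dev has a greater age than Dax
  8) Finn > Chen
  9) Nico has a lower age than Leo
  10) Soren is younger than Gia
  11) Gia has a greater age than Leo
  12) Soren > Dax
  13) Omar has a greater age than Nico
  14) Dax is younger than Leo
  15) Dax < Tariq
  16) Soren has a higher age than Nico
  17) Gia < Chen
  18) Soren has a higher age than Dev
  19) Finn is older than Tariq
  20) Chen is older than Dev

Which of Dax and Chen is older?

The relevant relations are Dax < Leo; Leo < Dev; Dev < Soren; Soren < Gia; Gia < Chen.
Together: Dax < Leo < Dev < Soren < Gia < Chen.
So Dax < Chen; Chen is the older of the two.

Chen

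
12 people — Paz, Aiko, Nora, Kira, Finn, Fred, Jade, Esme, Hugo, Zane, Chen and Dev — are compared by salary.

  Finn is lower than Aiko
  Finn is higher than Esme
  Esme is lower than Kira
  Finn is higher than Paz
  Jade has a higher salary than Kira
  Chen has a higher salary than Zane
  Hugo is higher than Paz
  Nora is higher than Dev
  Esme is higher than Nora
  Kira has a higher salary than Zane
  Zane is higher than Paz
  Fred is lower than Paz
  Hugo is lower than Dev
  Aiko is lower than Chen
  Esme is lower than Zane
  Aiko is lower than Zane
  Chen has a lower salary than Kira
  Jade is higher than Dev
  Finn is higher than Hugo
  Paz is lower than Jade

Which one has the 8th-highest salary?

Nora

Piecing the relations together gives one ordering: Fred < Paz < Hugo < Dev < Nora < Esme < Finn < Aiko < Zane < Chen < Kira < Jade.
Counting 8 from the largest end gives Nora.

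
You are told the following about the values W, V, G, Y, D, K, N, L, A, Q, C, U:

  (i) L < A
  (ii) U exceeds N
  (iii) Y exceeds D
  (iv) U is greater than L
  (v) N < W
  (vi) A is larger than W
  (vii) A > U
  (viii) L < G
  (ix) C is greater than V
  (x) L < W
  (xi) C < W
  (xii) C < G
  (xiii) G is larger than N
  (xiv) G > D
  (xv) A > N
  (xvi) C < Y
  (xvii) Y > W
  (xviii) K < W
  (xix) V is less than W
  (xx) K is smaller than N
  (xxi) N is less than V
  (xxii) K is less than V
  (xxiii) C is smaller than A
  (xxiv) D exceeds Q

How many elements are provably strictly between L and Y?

The relations place L below Y. An element lies strictly between them when it is forced above L and also forced below Y.
Above L: {W, G, U, A}. Below Y: {K, Q, N, V, C, D, W}.
Intersection: {W} — 1.

1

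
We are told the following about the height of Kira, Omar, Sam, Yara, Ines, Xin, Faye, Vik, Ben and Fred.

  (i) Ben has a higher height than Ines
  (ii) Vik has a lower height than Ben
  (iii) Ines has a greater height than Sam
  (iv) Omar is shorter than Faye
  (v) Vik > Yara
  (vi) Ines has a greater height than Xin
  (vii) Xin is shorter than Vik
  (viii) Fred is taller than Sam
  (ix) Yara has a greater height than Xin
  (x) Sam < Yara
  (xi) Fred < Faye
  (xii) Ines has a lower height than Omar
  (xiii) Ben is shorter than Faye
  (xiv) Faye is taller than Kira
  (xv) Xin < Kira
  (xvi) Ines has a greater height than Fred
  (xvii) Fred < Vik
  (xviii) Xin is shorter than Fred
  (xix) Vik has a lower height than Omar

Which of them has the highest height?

Faye

Sam is not greatest since Sam < Fred; Xin is not greatest since Xin < Yara; Fred is not greatest since Fred < Vik; Yara is not greatest since Yara < Vik; Ines is not greatest since Ines < Omar; Vik is not greatest since Vik < Omar; Omar is not greatest since Omar < Faye; Kira is not greatest since Kira < Faye; Ben is not greatest since Ben < Faye.
Only Faye has nothing above it, so Faye is the highest height.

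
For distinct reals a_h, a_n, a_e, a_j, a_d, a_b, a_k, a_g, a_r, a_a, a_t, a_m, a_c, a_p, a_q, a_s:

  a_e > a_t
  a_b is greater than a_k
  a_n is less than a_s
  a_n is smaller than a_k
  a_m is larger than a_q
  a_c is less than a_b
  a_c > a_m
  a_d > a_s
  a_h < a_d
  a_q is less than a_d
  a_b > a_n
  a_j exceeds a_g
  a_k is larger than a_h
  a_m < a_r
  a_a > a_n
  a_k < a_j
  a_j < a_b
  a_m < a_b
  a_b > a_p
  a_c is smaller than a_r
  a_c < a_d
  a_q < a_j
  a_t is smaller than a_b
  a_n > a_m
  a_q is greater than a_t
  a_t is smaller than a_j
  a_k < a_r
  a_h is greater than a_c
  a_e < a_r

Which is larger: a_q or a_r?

a_r

Chaining the given relations: a_q < a_m < a_c < a_h < a_k < a_r.
So a_q < a_r; a_r is the larger of the two.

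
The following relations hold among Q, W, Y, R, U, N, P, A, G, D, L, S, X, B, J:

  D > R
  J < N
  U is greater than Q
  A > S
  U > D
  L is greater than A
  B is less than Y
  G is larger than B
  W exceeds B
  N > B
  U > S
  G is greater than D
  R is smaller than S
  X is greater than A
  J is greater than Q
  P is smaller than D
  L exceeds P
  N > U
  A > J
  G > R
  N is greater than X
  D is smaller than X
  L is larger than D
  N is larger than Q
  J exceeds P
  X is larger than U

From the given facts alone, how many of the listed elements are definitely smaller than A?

Directly below A: S, J.
One step further: Q, R, P (5 so far).
No other element is forced below A by the given relations, so the count is 5.

5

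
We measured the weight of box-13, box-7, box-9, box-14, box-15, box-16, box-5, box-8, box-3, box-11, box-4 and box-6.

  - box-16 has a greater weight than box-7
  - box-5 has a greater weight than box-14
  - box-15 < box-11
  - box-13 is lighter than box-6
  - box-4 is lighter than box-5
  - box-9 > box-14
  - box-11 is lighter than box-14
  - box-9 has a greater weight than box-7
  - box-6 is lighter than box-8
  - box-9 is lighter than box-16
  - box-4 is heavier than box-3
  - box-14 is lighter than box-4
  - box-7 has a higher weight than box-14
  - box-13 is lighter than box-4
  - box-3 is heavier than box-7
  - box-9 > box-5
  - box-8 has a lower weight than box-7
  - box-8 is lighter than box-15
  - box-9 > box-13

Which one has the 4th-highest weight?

Piecing the relations together gives one ordering: box-13 < box-6 < box-8 < box-15 < box-11 < box-14 < box-7 < box-3 < box-4 < box-5 < box-9 < box-16.
Counting 4 from the largest end gives box-4.

box-4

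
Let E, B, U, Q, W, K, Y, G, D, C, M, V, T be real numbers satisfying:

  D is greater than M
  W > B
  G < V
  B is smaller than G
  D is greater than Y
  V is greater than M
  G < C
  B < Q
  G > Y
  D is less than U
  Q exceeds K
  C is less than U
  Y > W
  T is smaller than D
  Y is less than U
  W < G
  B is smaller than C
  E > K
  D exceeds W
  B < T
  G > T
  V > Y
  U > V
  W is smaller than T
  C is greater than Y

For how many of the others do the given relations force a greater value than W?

From W the given relations immediately reach Y, T, G, D.
From those, C, V, U — 7 in total.
No other element is forced above W by the given relations, so the count is 7.

7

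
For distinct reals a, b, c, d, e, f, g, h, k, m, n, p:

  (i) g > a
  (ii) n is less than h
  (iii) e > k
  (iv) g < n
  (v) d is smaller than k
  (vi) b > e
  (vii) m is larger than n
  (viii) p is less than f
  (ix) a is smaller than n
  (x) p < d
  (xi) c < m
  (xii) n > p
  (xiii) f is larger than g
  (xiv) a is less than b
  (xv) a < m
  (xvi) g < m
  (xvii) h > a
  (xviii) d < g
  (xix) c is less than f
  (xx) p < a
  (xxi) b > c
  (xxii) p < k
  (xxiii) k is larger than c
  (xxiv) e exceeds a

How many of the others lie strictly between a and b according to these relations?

The relations place a below b. An element lies strictly between them when it is forced above a and also forced below b.
Above a: {g, e, f, n, m, h}. Below b: {p, c, d, k, e}.
Intersection: {e} — 1.

1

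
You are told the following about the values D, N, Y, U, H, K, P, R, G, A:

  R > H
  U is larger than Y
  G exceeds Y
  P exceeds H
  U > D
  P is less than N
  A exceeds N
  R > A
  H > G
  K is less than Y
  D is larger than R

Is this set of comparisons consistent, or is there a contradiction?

The single ordering K < Y < G < H < P < N < A < R < D < U satisfies every listed relation, so no contradiction arises.

consistent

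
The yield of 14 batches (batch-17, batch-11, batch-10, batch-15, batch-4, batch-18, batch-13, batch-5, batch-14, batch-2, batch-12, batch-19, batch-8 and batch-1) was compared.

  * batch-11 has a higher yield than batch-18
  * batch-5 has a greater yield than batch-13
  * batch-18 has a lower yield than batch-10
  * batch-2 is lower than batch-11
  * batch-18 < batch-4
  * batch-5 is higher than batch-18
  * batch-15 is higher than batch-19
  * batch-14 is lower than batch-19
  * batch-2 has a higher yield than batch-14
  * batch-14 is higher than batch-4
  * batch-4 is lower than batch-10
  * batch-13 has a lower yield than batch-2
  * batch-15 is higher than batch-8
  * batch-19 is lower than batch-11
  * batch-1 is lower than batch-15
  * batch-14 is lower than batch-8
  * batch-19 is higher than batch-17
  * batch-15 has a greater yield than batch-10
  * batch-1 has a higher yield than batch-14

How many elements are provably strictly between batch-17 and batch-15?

The relations place batch-17 below batch-15. An element lies strictly between them when it is forced above batch-17 and also forced below batch-15.
Above batch-17: {batch-19, batch-11}. Below batch-15: {batch-18, batch-4, batch-10, batch-14, batch-8, batch-19, batch-1}.
Intersection: {batch-19} — 1.

1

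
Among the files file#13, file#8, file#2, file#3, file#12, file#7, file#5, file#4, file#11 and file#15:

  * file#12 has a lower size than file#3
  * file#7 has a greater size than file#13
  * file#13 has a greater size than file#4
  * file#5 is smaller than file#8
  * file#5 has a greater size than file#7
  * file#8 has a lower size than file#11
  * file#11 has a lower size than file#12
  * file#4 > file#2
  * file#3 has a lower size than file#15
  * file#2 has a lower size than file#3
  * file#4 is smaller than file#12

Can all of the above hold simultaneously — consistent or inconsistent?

The single ordering file#2 < file#4 < file#13 < file#7 < file#5 < file#8 < file#11 < file#12 < file#3 < file#15 satisfies every listed relation, so no contradiction arises.

consistent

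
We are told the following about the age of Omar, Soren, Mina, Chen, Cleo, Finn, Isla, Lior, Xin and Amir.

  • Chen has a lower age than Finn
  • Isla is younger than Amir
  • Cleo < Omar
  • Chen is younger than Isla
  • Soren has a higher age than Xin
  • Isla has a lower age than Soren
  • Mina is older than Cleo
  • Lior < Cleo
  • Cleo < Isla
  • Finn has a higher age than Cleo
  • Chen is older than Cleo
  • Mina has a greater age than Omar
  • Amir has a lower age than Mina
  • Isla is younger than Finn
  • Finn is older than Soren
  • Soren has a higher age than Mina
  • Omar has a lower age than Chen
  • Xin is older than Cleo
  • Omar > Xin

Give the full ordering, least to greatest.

The consecutive links are each given: Lior < Cleo; Cleo < Xin; Xin < Omar; Omar < Chen; Chen < Isla; Isla < Amir; Amir < Mina; Mina < Soren; Soren < Finn.

Lior < Cleo < Xin < Omar < Chen < Isla < Amir < Mina < Soren < Finn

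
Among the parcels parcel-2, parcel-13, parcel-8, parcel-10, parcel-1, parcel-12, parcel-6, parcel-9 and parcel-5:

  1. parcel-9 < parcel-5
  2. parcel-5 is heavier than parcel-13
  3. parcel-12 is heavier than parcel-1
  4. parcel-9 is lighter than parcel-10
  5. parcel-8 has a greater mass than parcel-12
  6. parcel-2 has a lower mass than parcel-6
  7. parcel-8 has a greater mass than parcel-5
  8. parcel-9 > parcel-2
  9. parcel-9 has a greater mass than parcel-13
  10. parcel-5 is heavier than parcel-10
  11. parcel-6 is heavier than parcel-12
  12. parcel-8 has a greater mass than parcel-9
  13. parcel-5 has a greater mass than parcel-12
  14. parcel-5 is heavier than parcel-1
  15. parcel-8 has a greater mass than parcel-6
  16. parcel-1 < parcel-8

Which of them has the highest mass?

parcel-8

Chaining downward from parcel-8: directly below it, parcel-1, parcel-9, parcel-12, parcel-5, parcel-6; then parcel-13, parcel-2, parcel-10.
That covers every other element, and nothing is given above parcel-8, so parcel-8 is the highest mass.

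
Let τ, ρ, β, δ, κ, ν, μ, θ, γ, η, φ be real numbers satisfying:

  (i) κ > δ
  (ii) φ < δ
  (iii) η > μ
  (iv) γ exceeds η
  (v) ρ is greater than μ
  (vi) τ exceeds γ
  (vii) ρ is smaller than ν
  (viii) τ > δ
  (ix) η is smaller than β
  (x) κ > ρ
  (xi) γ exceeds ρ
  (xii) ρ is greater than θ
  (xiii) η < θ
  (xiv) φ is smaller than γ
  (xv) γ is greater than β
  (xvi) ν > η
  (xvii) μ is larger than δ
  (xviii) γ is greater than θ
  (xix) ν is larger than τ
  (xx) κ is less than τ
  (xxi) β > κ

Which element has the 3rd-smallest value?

The consecutive relations fix a unique order: φ < δ < μ < η < θ < ρ < κ < β < γ < τ < ν.
The 3rd smallest is μ.

μ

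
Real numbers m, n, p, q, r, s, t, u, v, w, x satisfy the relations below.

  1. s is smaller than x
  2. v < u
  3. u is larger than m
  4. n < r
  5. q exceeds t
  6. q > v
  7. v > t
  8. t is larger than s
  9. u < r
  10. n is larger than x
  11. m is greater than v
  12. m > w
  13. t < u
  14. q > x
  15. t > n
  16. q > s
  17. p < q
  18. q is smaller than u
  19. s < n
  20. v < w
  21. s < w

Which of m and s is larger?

m

s < n and n < t give s < t.
With t < v: s < n < t < v.
With v < w: s < n < t < v < w.
With w < m: s < n < t < v < w < m.
So s < m; m is the larger of the two.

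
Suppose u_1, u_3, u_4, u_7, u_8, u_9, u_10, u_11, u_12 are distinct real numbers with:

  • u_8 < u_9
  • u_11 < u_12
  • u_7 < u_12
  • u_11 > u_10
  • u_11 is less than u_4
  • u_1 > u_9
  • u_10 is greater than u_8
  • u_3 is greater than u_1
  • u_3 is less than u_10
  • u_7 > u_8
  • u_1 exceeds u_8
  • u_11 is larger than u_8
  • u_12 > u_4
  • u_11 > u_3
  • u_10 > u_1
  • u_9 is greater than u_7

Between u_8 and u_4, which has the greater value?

u_8 < u_7 and u_7 < u_9 give u_8 < u_9.
Then u_9 < u_1 extends the chain to u_1.
Then u_1 < u_3 extends the chain to u_3.
Then u_3 < u_11 extends the chain to u_11.
With u_11 < u_4: u_8 < u_7 < u_9 < u_1 < u_3 < u_11 < u_4.
So u_8 < u_4; u_4 is the larger of the two.

u_4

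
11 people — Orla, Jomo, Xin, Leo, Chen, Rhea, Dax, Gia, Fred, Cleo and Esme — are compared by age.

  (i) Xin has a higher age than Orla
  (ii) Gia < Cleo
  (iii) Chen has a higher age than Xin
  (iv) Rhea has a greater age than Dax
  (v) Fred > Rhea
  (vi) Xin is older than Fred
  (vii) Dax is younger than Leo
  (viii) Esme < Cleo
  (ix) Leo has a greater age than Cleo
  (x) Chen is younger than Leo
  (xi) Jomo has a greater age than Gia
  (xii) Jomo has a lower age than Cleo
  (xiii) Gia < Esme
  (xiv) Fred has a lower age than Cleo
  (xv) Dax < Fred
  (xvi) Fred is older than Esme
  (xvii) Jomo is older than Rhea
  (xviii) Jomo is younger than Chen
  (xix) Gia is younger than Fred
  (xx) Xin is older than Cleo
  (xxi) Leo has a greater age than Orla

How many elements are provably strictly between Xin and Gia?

4

Chaining upward from Gia reaches: Jomo, Esme, Fred, Cleo, Chen, Leo.
Chaining downward from Xin reaches: Dax, Rhea, Orla, Jomo, Esme, Fred, Cleo.
Strictly between Gia and Xin are those in both lists: Jomo, Esme, Fred, Cleo — 4 elements.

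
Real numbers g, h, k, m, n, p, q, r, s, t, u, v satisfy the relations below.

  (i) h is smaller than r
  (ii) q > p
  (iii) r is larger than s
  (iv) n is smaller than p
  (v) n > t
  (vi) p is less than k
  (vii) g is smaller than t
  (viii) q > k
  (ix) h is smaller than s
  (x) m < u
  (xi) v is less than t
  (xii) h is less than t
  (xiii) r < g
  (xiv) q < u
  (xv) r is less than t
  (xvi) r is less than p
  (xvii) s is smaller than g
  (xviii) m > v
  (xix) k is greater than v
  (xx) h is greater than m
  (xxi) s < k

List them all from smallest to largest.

v < m < h < s < r < g < t < n < p < k < q < u

Each adjacent pair is fixed by a given relation: v < m; m < h; h < s; s < r; r < g; g < t; t < n; n < p; p < k; k < q; q < u. Chaining them end to end gives the full order.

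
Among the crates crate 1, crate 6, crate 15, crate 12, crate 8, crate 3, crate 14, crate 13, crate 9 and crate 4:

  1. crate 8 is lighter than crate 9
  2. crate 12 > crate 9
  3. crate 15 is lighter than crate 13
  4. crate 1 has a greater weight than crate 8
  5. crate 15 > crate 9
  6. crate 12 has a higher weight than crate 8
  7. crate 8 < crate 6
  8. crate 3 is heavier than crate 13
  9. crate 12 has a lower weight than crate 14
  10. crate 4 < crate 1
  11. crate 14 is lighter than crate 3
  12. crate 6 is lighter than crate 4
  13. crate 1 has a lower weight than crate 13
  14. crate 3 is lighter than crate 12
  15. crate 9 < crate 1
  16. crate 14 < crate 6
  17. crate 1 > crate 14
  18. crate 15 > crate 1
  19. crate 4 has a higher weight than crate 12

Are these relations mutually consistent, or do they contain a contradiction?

inconsistent

We have crate 3 < crate 12 stated directly, yet also crate 12 < crate 14 < crate 6 < crate 4 < crate 1 < crate 15 < crate 13 < crate 3 by chaining the others — so crate 12 < crate 3. Contradiction.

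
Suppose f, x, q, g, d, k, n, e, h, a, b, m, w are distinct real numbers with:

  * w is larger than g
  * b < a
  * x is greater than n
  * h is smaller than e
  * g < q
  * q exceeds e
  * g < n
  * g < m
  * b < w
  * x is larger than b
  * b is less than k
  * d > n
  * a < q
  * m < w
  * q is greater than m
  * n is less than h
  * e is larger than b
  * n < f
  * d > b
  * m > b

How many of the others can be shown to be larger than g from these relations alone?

9

The elements the relations force above g are n, h, m, w, e, f, q, d, x — no chain reaches any other.
That is 9.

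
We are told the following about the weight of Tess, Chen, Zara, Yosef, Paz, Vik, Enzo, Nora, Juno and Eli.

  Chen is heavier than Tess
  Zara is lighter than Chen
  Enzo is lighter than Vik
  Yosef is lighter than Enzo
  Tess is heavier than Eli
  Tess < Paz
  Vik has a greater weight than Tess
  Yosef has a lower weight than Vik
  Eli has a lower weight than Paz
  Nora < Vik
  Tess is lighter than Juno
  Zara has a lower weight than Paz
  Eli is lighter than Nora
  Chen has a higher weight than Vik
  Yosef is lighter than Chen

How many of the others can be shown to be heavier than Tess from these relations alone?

4

From Tess the given relations immediately reach Juno, Vik, Paz, Chen.
Nothing else is reachable above Tess; 4 in all.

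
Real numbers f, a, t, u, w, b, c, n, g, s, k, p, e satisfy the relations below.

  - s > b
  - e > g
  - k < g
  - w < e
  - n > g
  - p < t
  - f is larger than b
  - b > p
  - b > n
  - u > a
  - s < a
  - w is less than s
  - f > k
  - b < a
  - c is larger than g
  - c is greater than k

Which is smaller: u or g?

g

Link the given pairs in sequence: g < n; n < b; b < s; s < a; a < u.
Together: g < n < b < s < a < u.
So g < u; g is the smaller of the two.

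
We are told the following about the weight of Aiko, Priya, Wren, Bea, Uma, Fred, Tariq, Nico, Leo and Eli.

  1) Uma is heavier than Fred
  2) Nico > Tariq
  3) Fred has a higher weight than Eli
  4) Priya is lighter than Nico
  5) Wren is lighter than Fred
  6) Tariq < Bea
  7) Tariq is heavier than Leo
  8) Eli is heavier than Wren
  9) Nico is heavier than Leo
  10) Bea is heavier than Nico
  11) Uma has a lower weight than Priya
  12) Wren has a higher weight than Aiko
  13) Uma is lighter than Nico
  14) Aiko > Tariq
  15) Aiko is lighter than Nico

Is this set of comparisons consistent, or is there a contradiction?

consistent

Every relation is compatible with Leo < Tariq < Aiko < Wren < Eli < Fred < Uma < Priya < Nico < Bea; the set is consistent.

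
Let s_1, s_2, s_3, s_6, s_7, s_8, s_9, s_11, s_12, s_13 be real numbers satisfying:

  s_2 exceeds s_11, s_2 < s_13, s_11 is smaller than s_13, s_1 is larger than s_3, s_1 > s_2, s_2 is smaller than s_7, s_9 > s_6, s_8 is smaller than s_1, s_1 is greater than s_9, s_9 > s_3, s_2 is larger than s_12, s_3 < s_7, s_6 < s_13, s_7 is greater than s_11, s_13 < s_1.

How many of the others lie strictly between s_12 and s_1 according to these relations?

2

The relations place s_12 below s_1. An element lies strictly between them when it is forced above s_12 and also forced below s_1.
Above s_12: {s_2, s_7, s_13}. Below s_1: {s_6, s_3, s_11, s_2, s_8, s_13, s_9}.
Intersection: {s_2, s_13} — 2.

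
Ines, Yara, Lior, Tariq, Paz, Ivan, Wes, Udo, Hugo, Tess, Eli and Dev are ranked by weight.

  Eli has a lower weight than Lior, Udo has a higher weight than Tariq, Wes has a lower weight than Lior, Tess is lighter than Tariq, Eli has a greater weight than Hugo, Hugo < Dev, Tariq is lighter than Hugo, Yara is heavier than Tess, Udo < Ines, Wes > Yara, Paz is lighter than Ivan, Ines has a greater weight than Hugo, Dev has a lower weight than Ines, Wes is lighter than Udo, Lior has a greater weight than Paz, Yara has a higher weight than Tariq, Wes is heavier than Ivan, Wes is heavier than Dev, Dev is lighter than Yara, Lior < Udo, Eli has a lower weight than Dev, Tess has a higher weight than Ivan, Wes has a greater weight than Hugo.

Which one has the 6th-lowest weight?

Chaining the given pairs: Paz < Ivan < Tess < Tariq < Hugo < Eli < Dev < Yara < Wes < Lior < Udo < Ines.
Counting 6 from the smallest end gives Eli.

Eli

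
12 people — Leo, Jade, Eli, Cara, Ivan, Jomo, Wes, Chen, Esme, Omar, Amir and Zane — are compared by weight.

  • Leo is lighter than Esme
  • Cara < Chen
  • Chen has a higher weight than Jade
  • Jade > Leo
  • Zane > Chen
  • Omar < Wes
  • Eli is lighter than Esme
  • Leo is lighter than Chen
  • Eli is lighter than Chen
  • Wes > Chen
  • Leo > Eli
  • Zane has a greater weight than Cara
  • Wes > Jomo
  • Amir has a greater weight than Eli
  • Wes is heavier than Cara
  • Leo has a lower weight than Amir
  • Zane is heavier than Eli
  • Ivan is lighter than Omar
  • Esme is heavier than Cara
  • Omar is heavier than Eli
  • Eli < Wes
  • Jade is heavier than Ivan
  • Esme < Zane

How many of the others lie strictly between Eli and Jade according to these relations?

1

Chaining upward from Eli reaches: Leo, Amir, Omar, Esme, Chen, Zane, Wes.
Chaining downward from Jade reaches: Ivan, Leo.
Strictly between Eli and Jade are those in both lists: Leo — 1 element.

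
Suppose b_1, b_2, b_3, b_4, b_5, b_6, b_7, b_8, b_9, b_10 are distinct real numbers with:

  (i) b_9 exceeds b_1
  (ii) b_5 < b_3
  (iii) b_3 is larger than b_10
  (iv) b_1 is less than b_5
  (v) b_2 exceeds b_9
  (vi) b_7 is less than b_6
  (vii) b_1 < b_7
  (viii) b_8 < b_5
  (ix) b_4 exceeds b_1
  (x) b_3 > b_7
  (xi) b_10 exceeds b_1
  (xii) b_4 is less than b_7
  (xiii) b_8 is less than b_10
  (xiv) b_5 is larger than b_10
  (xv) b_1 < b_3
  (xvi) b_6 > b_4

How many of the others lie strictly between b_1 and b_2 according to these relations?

1

The relations place b_1 below b_2. An element lies strictly between them when it is forced above b_1 and also forced below b_2.
Above b_1: {b_4, b_9, b_10, b_5, b_7, b_6, b_3}. Below b_2: {b_9}.
Intersection: {b_9} — 1.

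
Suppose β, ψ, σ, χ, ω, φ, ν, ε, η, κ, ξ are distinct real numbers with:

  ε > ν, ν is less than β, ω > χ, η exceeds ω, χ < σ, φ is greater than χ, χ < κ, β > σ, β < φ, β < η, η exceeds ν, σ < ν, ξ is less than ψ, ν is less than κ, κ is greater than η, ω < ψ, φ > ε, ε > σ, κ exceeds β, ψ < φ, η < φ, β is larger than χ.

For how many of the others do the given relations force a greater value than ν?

The elements the relations force above ν are β, ε, η, κ, φ — no chain reaches any other.
That is 5.

5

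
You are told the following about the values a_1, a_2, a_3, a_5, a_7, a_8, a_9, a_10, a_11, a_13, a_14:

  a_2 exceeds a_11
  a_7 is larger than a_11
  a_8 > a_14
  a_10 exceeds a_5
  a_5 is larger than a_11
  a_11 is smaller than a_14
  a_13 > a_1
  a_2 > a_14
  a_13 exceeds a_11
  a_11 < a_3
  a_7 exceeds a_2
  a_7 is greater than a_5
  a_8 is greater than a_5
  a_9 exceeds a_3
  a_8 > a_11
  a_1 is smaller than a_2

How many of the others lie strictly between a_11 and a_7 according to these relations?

3

Chaining upward from a_11 reaches: a_14, a_2, a_5, a_10, a_3, a_13, a_9, a_8.
Chaining downward from a_7 reaches: a_1, a_14, a_2, a_5.
Strictly between a_11 and a_7 are those in both lists: a_14, a_2, a_5 — 3 elements.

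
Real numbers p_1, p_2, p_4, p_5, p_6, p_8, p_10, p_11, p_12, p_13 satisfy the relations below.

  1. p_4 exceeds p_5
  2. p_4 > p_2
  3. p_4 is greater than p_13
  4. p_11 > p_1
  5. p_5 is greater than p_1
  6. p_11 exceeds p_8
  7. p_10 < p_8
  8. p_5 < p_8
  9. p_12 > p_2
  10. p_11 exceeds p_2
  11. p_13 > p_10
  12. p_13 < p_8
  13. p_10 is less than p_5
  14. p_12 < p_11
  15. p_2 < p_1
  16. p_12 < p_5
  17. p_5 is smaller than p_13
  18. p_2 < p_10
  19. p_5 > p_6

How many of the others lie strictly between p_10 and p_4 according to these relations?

2

The relations place p_10 below p_4. An element lies strictly between them when it is forced above p_10 and also forced below p_4.
Above p_10: {p_5, p_13, p_8, p_11}. Below p_4: {p_6, p_2, p_12, p_1, p_5, p_13}.
Intersection: {p_5, p_13} — 2.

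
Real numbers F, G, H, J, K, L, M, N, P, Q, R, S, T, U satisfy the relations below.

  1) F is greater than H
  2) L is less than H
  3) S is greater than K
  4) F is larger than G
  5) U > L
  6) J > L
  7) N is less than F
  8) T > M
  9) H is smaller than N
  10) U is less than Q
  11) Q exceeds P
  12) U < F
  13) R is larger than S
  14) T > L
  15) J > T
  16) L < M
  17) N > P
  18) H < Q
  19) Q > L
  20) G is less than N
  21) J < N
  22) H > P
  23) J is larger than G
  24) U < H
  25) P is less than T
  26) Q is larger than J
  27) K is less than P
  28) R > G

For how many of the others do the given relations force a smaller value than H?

4

The elements the relations force below H are L, K, U, P — no chain reaches any other.
That is 4.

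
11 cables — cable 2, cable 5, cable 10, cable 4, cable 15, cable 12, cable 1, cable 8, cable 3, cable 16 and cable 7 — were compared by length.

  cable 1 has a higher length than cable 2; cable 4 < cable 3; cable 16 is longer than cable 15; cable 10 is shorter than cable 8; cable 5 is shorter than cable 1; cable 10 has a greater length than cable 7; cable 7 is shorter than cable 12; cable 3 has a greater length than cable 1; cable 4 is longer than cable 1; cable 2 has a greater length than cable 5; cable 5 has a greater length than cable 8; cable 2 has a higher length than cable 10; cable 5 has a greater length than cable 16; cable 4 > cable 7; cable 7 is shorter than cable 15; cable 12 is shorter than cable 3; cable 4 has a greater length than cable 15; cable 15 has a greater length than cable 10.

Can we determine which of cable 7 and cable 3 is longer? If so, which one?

cable 3

cable 7 < cable 10 and cable 10 < cable 8 give cable 7 < cable 8.
With cable 8 < cable 5: cable 7 < cable 10 < cable 8 < cable 5.
Then cable 5 < cable 2 extends the chain to cable 2.
Then cable 2 < cable 1 extends the chain to cable 1.
Then cable 1 < cable 4 extends the chain to cable 4.
With cable 4 < cable 3: cable 7 < cable 10 < cable 8 < cable 5 < cable 2 < cable 1 < cable 4 < cable 3.
So cable 3 is longer.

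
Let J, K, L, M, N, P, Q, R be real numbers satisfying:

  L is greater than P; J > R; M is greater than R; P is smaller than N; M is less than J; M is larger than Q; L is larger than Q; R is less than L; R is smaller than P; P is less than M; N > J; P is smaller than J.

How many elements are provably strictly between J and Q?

Chaining upward from Q reaches: L, M, N.
Chaining downward from J reaches: R, P, M.
Strictly between Q and J are those in both lists: M — 1 element.

1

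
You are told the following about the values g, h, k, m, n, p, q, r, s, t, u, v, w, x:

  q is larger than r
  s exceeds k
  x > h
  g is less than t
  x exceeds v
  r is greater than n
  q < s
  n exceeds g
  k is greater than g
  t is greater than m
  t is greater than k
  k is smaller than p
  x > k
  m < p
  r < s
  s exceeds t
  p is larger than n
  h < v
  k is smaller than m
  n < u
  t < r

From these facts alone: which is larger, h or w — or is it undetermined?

Following every chain through h: above h we get v, x.
w is not reached, and no chain runs the other way from w to h.
So the given relations leave the order of h and w undetermined.

undetermined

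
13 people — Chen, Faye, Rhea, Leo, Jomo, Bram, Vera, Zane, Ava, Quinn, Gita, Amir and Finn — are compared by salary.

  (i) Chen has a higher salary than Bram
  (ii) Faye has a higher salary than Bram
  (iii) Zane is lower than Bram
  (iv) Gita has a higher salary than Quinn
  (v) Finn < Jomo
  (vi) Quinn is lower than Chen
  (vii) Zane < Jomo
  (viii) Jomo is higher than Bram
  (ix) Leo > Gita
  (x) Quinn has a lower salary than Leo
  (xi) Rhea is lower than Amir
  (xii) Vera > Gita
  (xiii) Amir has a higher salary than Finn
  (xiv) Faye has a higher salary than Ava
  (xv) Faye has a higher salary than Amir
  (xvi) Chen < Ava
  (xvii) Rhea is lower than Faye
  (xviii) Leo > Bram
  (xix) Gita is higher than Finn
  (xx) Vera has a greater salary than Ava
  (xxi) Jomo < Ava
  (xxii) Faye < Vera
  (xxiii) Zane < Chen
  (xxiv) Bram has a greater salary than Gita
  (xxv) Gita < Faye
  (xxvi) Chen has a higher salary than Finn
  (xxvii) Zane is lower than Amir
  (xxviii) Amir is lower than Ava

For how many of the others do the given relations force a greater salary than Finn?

9

The elements the relations force above Finn are Gita, Bram, Jomo, Chen, Amir, Ava, Faye, Leo, Vera — no chain reaches any other.
That is 9.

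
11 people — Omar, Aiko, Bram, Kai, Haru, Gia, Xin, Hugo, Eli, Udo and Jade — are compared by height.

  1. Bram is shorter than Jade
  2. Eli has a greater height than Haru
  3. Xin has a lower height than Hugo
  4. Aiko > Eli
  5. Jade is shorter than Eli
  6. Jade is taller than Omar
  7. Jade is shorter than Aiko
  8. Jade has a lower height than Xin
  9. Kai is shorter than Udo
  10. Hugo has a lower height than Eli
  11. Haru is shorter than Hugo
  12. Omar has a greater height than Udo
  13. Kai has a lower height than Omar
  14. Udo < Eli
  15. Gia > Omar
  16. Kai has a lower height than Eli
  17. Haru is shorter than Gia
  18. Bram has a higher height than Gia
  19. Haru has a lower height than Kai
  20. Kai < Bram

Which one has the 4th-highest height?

Piecing the relations together gives one ordering: Haru < Kai < Udo < Omar < Gia < Bram < Jade < Xin < Hugo < Eli < Aiko.
The 4th largest is Xin.

Xin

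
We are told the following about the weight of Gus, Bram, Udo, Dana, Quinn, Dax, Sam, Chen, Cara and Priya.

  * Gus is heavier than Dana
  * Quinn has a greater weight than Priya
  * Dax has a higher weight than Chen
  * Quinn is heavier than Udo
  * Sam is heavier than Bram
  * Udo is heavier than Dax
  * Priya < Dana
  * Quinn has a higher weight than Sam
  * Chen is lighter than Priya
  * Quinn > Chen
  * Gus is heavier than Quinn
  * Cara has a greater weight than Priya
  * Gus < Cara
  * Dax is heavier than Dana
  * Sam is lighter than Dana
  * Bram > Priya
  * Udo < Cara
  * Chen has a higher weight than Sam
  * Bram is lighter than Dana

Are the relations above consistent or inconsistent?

inconsistent

We have Sam < Chen stated directly, yet also Chen < Priya < Bram < Sam by chaining the others — so Chen < Sam. Contradiction.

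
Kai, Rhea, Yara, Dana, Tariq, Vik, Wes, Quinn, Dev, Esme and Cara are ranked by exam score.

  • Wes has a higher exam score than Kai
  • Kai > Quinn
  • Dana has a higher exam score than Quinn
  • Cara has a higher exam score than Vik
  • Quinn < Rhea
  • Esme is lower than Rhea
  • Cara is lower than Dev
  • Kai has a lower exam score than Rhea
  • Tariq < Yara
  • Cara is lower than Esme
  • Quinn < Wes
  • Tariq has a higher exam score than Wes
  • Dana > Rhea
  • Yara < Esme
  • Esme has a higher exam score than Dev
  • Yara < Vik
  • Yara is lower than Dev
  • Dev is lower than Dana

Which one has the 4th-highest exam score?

The consecutive relations fix a unique order: Quinn < Kai < Wes < Tariq < Yara < Vik < Cara < Dev < Esme < Rhea < Dana.
Counting 4 from the largest end gives Dev.

Dev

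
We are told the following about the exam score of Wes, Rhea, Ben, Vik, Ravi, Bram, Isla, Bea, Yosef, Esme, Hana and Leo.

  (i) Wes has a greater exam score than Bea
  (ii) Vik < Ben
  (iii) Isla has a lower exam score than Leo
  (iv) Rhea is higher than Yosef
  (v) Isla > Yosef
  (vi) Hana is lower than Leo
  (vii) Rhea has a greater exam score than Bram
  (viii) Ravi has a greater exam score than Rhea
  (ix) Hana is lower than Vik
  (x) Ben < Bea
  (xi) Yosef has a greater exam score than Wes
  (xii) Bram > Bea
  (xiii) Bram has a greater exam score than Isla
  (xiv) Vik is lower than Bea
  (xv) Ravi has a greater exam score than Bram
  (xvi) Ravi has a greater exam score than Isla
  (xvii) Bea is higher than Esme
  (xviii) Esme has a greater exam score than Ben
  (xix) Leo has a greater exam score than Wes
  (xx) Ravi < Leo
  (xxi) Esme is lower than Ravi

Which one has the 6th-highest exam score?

Chaining the given pairs: Hana < Vik < Ben < Esme < Bea < Wes < Yosef < Isla < Bram < Rhea < Ravi < Leo.
The 6th largest is Yosef.

Yosef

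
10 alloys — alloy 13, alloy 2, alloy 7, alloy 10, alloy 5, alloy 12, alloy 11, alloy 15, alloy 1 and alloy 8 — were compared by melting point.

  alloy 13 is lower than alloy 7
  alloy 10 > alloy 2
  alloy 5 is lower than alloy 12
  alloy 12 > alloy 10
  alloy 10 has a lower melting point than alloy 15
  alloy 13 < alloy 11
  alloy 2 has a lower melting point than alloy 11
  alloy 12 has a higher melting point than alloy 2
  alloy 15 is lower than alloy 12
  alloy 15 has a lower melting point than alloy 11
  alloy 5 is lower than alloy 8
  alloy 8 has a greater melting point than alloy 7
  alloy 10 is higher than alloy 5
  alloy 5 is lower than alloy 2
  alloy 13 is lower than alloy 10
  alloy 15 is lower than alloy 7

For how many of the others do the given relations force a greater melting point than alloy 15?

4

From alloy 15 the given relations immediately reach alloy 7, alloy 11, alloy 12.
From those, alloy 8 — 4 in total.
Nothing else is reachable above alloy 15; 4 in all.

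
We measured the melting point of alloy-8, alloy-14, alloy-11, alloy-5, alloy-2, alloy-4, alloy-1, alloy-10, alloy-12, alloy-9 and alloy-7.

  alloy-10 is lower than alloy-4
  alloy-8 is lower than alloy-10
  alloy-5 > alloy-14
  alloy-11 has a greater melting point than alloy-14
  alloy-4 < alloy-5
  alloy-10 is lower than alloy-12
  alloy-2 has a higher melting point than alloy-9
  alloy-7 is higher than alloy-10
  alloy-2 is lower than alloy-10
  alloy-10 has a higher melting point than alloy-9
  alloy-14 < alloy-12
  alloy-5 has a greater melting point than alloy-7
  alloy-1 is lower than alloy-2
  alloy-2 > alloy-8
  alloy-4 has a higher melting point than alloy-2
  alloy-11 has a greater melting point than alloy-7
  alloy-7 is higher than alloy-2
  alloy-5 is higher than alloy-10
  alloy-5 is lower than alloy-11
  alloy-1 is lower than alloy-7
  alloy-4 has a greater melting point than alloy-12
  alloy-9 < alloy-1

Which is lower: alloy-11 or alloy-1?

alloy-1

alloy-1 < alloy-2 and alloy-2 < alloy-10 give alloy-1 < alloy-10.
With alloy-10 < alloy-12: alloy-1 < alloy-2 < alloy-10 < alloy-12.
With alloy-12 < alloy-4: alloy-1 < alloy-2 < alloy-10 < alloy-12 < alloy-4.
Then alloy-4 < alloy-5 extends the chain to alloy-5.
Then alloy-5 < alloy-11 extends the chain to alloy-11.
So alloy-1 < alloy-11; alloy-1 is the lower of the two.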